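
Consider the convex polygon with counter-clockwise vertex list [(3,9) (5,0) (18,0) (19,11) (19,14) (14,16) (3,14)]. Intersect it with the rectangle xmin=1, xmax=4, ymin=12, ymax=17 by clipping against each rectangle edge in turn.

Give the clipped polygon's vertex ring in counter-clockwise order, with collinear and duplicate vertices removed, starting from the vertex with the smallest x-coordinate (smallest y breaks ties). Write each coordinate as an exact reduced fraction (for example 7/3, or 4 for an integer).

Clipped polygon: [(3,12) (4,12) (4,156/11) (3,14)]

1. After x ≥ 1: [(3,9) (5,0) (18,0) (19,11) (19,14) (14,16) (3,14)]
2. After x ≤ 4: [(3,9) (4,9/2) (4,156/11) (3,14)]
3. After y ≥ 12: [(3,12) (4,12) (4,156/11) (3,14)]
4. After y ≤ 17: [(3,12) (4,12) (4,156/11) (3,14)]
5. Canonical ring: [(3,12) (4,12) (4,156/11) (3,14)]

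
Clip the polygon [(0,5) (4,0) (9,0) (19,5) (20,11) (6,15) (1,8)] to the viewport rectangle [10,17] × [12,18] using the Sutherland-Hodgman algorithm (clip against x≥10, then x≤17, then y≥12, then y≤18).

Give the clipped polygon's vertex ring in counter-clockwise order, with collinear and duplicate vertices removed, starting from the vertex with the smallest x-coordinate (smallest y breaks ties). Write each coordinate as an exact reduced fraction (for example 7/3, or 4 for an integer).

Clipped polygon: [(10,12) (33/2,12) (10,97/7)]

1. After x ≥ 10: [(10,1/2) (19,5) (20,11) (10,97/7)]
2. After x ≤ 17: [(10,1/2) (17,4) (17,83/7) (10,97/7)]
3. After y ≥ 12: [(10,12) (33/2,12) (10,97/7)]
4. After y ≤ 18: [(10,12) (33/2,12) (10,97/7)]
5. Canonical ring: [(10,12) (33/2,12) (10,97/7)]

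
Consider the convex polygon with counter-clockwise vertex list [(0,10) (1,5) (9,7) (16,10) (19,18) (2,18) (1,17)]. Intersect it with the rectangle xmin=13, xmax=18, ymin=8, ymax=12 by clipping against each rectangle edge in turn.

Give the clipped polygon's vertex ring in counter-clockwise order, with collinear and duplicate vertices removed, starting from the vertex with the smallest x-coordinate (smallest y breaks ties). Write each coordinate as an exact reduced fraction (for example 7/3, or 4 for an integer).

Clipped polygon: [(13,61/7) (16,10) (67/4,12) (13,12)]

1. After x ≥ 13: [(13,61/7) (16,10) (19,18) (13,18)]
2. After x ≤ 18: [(13,61/7) (16,10) (18,46/3) (18,18) (13,18)]
3. After y ≥ 8: [(13,61/7) (16,10) (18,46/3) (18,18) (13,18)]
4. After y ≤ 12: [(13,12) (13,61/7) (16,10) (67/4,12)]
5. Canonical ring: [(13,61/7) (16,10) (67/4,12) (13,12)]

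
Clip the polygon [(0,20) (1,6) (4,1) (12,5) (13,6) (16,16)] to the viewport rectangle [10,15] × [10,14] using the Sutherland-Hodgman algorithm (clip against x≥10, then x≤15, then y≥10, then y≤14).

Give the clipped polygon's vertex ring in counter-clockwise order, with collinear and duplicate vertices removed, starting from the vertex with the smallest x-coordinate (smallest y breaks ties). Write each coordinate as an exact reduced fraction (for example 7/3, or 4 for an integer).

Clipped polygon: [(10,10) (71/5,10) (15,38/3) (15,14) (10,14)]

1. After x ≥ 10: [(10,35/2) (10,4) (12,5) (13,6) (16,16)]
2. After x ≤ 15: [(15,65/4) (10,35/2) (10,4) (12,5) (13,6) (15,38/3)]
3. After y ≥ 10: [(15,65/4) (10,35/2) (10,10) (71/5,10) (15,38/3)]
4. After y ≤ 14: [(15,14) (10,14) (10,10) (71/5,10) (15,38/3)]
5. Canonical ring: [(10,10) (71/5,10) (15,38/3) (15,14) (10,14)]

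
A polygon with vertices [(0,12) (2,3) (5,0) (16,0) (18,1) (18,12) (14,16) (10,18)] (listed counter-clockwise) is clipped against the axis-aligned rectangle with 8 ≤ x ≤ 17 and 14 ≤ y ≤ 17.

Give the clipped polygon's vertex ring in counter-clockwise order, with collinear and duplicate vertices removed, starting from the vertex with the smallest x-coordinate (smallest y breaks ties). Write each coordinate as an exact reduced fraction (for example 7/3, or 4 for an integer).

Clipped polygon: [(8,14) (16,14) (14,16) (12,17) (25/3,17) (8,84/5)]

1. After x ≥ 8: [(8,84/5) (8,0) (16,0) (18,1) (18,12) (14,16) (10,18)]
2. After x ≤ 17: [(8,84/5) (8,0) (16,0) (17,1/2) (17,13) (14,16) (10,18)]
3. After y ≥ 14: [(8,84/5) (8,14) (16,14) (14,16) (10,18)]
4. After y ≤ 17: [(25/3,17) (8,84/5) (8,14) (16,14) (14,16) (12,17)]
5. Canonical ring: [(8,14) (16,14) (14,16) (12,17) (25/3,17) (8,84/5)]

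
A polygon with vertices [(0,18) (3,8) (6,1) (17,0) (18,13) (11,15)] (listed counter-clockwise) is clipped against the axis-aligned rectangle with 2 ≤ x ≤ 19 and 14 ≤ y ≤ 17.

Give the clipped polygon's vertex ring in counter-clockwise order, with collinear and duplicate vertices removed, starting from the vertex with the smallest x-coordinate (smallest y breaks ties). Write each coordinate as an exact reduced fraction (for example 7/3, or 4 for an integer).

Clipped polygon: [(2,14) (29/2,14) (11,15) (11/3,17) (2,17)]

1. After x ≥ 2: [(2,192/11) (2,34/3) (3,8) (6,1) (17,0) (18,13) (11,15)]
2. After x ≤ 19: [(2,192/11) (2,34/3) (3,8) (6,1) (17,0) (18,13) (11,15)]
3. After y ≥ 14: [(2,192/11) (2,14) (29/2,14) (11,15)]
4. After y ≤ 17: [(11/3,17) (2,17) (2,14) (29/2,14) (11,15)]
5. Canonical ring: [(2,14) (29/2,14) (11,15) (11/3,17) (2,17)]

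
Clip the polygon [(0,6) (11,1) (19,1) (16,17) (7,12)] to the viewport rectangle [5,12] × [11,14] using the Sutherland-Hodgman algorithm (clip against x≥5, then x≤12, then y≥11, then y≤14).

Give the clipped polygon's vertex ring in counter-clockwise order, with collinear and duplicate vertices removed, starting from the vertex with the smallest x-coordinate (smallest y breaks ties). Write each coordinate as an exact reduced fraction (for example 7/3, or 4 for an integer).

Clipped polygon: [(35/6,11) (12,11) (12,14) (53/5,14) (7,12)]

1. After x ≥ 5: [(5,72/7) (5,41/11) (11,1) (19,1) (16,17) (7,12)]
2. After x ≤ 12: [(5,72/7) (5,41/11) (11,1) (12,1) (12,133/9) (7,12)]
3. After y ≥ 11: [(35/6,11) (12,11) (12,133/9) (7,12)]
4. After y ≤ 14: [(35/6,11) (12,11) (12,14) (53/5,14) (7,12)]
5. Canonical ring: [(35/6,11) (12,11) (12,14) (53/5,14) (7,12)]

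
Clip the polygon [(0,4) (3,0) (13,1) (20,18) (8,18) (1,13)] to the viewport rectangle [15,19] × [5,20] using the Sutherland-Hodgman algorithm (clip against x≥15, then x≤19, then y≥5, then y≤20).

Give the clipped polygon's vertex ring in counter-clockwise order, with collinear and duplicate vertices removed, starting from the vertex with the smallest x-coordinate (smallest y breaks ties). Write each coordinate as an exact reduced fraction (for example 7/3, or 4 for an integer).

Clipped polygon: [(15,41/7) (19,109/7) (19,18) (15,18)]

1. After x ≥ 15: [(15,41/7) (20,18) (15,18)]
2. After x ≤ 19: [(15,41/7) (19,109/7) (19,18) (15,18)]
3. After y ≥ 5: [(15,41/7) (19,109/7) (19,18) (15,18)]
4. After y ≤ 20: [(15,41/7) (19,109/7) (19,18) (15,18)]
5. Canonical ring: [(15,41/7) (19,109/7) (19,18) (15,18)]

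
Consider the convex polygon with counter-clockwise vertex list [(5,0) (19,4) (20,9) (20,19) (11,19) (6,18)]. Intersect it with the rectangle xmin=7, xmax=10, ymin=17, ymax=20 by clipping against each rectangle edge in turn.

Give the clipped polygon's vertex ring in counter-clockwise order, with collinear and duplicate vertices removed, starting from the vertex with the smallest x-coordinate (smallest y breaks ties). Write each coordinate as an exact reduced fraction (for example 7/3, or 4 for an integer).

1. After x ≥ 7: [(7,4/7) (19,4) (20,9) (20,19) (11,19) (7,91/5)]
2. After x ≤ 10: [(7,4/7) (10,10/7) (10,94/5) (7,91/5)]
3. After y ≥ 17: [(7,17) (10,17) (10,94/5) (7,91/5)]
4. After y ≤ 20: [(7,17) (10,17) (10,94/5) (7,91/5)]
5. Canonical ring: [(7,17) (10,17) (10,94/5) (7,91/5)]

Clipped polygon: [(7,17) (10,17) (10,94/5) (7,91/5)]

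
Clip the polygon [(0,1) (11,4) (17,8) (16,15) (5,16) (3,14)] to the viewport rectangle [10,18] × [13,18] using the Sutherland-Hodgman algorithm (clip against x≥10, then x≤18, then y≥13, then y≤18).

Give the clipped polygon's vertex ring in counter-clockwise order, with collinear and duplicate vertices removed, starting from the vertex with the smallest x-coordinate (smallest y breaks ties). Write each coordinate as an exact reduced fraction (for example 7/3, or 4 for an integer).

Clipped polygon: [(10,13) (114/7,13) (16,15) (10,171/11)]

1. After x ≥ 10: [(10,41/11) (11,4) (17,8) (16,15) (10,171/11)]
2. After x ≤ 18: [(10,41/11) (11,4) (17,8) (16,15) (10,171/11)]
3. After y ≥ 13: [(10,13) (114/7,13) (16,15) (10,171/11)]
4. After y ≤ 18: [(10,13) (114/7,13) (16,15) (10,171/11)]
5. Canonical ring: [(10,13) (114/7,13) (16,15) (10,171/11)]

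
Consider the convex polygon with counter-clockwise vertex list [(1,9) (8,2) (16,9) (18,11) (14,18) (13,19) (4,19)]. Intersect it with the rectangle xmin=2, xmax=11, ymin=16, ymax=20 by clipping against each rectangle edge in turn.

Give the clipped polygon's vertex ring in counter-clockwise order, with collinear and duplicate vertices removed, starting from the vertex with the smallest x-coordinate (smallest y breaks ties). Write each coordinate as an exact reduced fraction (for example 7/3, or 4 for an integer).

Clipped polygon: [(31/10,16) (11,16) (11,19) (4,19)]

1. After x ≥ 2: [(2,37/3) (2,8) (8,2) (16,9) (18,11) (14,18) (13,19) (4,19)]
2. After x ≤ 11: [(2,37/3) (2,8) (8,2) (11,37/8) (11,19) (4,19)]
3. After y ≥ 16: [(31/10,16) (11,16) (11,19) (4,19)]
4. After y ≤ 20: [(31/10,16) (11,16) (11,19) (4,19)]
5. Canonical ring: [(31/10,16) (11,16) (11,19) (4,19)]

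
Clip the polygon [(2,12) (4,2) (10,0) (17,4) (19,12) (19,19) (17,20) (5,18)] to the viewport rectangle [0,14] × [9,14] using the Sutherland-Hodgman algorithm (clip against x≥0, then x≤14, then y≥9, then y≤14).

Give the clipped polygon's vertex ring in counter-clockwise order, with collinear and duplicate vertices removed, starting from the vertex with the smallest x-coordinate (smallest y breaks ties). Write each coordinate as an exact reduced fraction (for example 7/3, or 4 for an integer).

Clipped polygon: [(2,12) (13/5,9) (14,9) (14,14) (3,14)]

1. After x ≥ 0: [(2,12) (4,2) (10,0) (17,4) (19,12) (19,19) (17,20) (5,18)]
2. After x ≤ 14: [(2,12) (4,2) (10,0) (14,16/7) (14,39/2) (5,18)]
3. After y ≥ 9: [(2,12) (13/5,9) (14,9) (14,39/2) (5,18)]
4. After y ≤ 14: [(3,14) (2,12) (13/5,9) (14,9) (14,14)]
5. Canonical ring: [(2,12) (13/5,9) (14,9) (14,14) (3,14)]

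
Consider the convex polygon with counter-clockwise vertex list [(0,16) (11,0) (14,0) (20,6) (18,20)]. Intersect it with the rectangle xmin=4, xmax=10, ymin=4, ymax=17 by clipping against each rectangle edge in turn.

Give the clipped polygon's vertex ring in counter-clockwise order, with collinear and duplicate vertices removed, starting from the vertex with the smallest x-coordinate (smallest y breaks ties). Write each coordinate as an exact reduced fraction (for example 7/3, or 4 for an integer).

1. After x ≥ 4: [(4,152/9) (4,112/11) (11,0) (14,0) (20,6) (18,20)]
2. After x ≤ 10: [(10,164/9) (4,152/9) (4,112/11) (10,16/11)]
3. After y ≥ 4: [(10,4) (10,164/9) (4,152/9) (4,112/11) (33/4,4)]
4. After y ≤ 17: [(10,4) (10,17) (9/2,17) (4,152/9) (4,112/11) (33/4,4)]
5. Canonical ring: [(4,112/11) (33/4,4) (10,4) (10,17) (9/2,17) (4,152/9)]

Clipped polygon: [(4,112/11) (33/4,4) (10,4) (10,17) (9/2,17) (4,152/9)]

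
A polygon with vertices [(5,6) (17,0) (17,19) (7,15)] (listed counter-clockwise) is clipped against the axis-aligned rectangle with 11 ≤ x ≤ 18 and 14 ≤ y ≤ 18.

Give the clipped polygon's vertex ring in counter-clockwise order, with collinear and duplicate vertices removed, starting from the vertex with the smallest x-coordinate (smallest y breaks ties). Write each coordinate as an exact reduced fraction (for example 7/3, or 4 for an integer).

Clipped polygon: [(11,14) (17,14) (17,18) (29/2,18) (11,83/5)]

1. After x ≥ 11: [(11,3) (17,0) (17,19) (11,83/5)]
2. After x ≤ 18: [(11,3) (17,0) (17,19) (11,83/5)]
3. After y ≥ 14: [(11,14) (17,14) (17,19) (11,83/5)]
4. After y ≤ 18: [(11,14) (17,14) (17,18) (29/2,18) (11,83/5)]
5. Canonical ring: [(11,14) (17,14) (17,18) (29/2,18) (11,83/5)]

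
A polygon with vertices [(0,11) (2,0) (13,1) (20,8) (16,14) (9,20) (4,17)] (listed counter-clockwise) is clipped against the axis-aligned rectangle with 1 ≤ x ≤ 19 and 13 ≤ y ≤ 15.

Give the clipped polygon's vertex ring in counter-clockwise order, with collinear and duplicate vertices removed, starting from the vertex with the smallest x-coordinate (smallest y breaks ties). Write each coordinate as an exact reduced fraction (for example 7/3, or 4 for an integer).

Clipped polygon: [(4/3,13) (50/3,13) (16,14) (89/6,15) (8/3,15)]

1. After x ≥ 1: [(1,25/2) (1,11/2) (2,0) (13,1) (20,8) (16,14) (9,20) (4,17)]
2. After x ≤ 19: [(1,25/2) (1,11/2) (2,0) (13,1) (19,7) (19,19/2) (16,14) (9,20) (4,17)]
3. After y ≥ 13: [(4/3,13) (50/3,13) (16,14) (9,20) (4,17)]
4. After y ≤ 15: [(8/3,15) (4/3,13) (50/3,13) (16,14) (89/6,15)]
5. Canonical ring: [(4/3,13) (50/3,13) (16,14) (89/6,15) (8/3,15)]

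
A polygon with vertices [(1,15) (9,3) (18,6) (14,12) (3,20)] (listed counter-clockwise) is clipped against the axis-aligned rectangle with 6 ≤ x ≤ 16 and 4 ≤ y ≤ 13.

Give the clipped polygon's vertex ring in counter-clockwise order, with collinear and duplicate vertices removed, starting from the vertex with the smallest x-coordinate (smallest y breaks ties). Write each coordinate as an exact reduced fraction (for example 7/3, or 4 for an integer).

Clipped polygon: [(6,15/2) (25/3,4) (12,4) (16,16/3) (16,9) (14,12) (101/8,13) (6,13)]

1. After x ≥ 6: [(6,15/2) (9,3) (18,6) (14,12) (6,196/11)]
2. After x ≤ 16: [(6,15/2) (9,3) (16,16/3) (16,9) (14,12) (6,196/11)]
3. After y ≥ 4: [(6,15/2) (25/3,4) (12,4) (16,16/3) (16,9) (14,12) (6,196/11)]
4. After y ≤ 13: [(6,13) (6,15/2) (25/3,4) (12,4) (16,16/3) (16,9) (14,12) (101/8,13)]
5. Canonical ring: [(6,15/2) (25/3,4) (12,4) (16,16/3) (16,9) (14,12) (101/8,13) (6,13)]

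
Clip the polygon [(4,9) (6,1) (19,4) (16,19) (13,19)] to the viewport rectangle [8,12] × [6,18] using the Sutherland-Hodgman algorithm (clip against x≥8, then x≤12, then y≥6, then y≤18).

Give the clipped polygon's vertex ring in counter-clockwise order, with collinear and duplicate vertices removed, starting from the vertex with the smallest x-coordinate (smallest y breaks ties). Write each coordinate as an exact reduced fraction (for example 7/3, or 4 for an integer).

1. After x ≥ 8: [(8,121/9) (8,19/13) (19,4) (16,19) (13,19)]
2. After x ≤ 12: [(12,161/9) (8,121/9) (8,19/13) (12,31/13)]
3. After y ≥ 6: [(12,6) (12,161/9) (8,121/9) (8,6)]
4. After y ≤ 18: [(12,6) (12,161/9) (8,121/9) (8,6)]
5. Canonical ring: [(8,6) (12,6) (12,161/9) (8,121/9)]

Clipped polygon: [(8,6) (12,6) (12,161/9) (8,121/9)]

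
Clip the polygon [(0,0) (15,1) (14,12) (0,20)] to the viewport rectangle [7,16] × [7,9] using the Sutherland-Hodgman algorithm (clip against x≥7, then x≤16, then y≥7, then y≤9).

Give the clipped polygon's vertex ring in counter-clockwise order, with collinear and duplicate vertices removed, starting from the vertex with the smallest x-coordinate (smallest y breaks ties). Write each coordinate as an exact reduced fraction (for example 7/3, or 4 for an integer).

1. After x ≥ 7: [(7,7/15) (15,1) (14,12) (7,16)]
2. After x ≤ 16: [(7,7/15) (15,1) (14,12) (7,16)]
3. After y ≥ 7: [(7,7) (159/11,7) (14,12) (7,16)]
4. After y ≤ 9: [(7,9) (7,7) (159/11,7) (157/11,9)]
5. Canonical ring: [(7,7) (159/11,7) (157/11,9) (7,9)]

Clipped polygon: [(7,7) (159/11,7) (157/11,9) (7,9)]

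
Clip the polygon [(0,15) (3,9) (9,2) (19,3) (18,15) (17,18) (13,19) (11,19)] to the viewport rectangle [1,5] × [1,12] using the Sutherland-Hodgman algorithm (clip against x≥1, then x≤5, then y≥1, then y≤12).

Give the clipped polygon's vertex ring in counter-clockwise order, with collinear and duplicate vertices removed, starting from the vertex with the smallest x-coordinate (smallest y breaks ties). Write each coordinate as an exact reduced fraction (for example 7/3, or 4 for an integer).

Clipped polygon: [(3/2,12) (3,9) (5,20/3) (5,12)]

1. After x ≥ 1: [(1,169/11) (1,13) (3,9) (9,2) (19,3) (18,15) (17,18) (13,19) (11,19)]
2. After x ≤ 5: [(5,185/11) (1,169/11) (1,13) (3,9) (5,20/3)]
3. After y ≥ 1: [(5,185/11) (1,169/11) (1,13) (3,9) (5,20/3)]
4. After y ≤ 12: [(5,12) (3/2,12) (3,9) (5,20/3)]
5. Canonical ring: [(3/2,12) (3,9) (5,20/3) (5,12)]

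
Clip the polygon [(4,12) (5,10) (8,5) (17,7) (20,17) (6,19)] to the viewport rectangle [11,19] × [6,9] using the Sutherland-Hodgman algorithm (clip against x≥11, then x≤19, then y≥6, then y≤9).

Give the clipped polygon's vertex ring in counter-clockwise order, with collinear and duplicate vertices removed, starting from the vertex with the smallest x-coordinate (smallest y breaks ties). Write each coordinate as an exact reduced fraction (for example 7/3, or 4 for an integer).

1. After x ≥ 11: [(11,17/3) (17,7) (20,17) (11,128/7)]
2. After x ≤ 19: [(11,17/3) (17,7) (19,41/3) (19,120/7) (11,128/7)]
3. After y ≥ 6: [(11,6) (25/2,6) (17,7) (19,41/3) (19,120/7) (11,128/7)]
4. After y ≤ 9: [(11,9) (11,6) (25/2,6) (17,7) (88/5,9)]
5. Canonical ring: [(11,6) (25/2,6) (17,7) (88/5,9) (11,9)]

Clipped polygon: [(11,6) (25/2,6) (17,7) (88/5,9) (11,9)]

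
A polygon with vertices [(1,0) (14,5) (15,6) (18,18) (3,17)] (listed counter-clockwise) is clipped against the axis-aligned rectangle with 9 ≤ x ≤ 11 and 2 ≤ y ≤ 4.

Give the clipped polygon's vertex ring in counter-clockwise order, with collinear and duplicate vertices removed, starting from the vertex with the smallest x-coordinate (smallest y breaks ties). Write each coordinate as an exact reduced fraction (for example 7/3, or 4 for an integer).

1. After x ≥ 9: [(9,40/13) (14,5) (15,6) (18,18) (9,87/5)]
2. After x ≤ 11: [(9,40/13) (11,50/13) (11,263/15) (9,87/5)]
3. After y ≥ 2: [(9,40/13) (11,50/13) (11,263/15) (9,87/5)]
4. After y ≤ 4: [(9,4) (9,40/13) (11,50/13) (11,4)]
5. Canonical ring: [(9,40/13) (11,50/13) (11,4) (9,4)]

Clipped polygon: [(9,40/13) (11,50/13) (11,4) (9,4)]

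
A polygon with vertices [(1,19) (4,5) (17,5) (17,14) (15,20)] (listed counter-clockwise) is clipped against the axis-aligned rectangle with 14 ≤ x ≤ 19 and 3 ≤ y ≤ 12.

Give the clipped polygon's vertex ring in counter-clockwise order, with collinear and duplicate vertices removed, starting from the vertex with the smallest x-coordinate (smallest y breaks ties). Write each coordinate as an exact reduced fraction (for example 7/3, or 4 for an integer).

Clipped polygon: [(14,5) (17,5) (17,12) (14,12)]

1. After x ≥ 14: [(14,279/14) (14,5) (17,5) (17,14) (15,20)]
2. After x ≤ 19: [(14,279/14) (14,5) (17,5) (17,14) (15,20)]
3. After y ≥ 3: [(14,279/14) (14,5) (17,5) (17,14) (15,20)]
4. After y ≤ 12: [(14,12) (14,5) (17,5) (17,12)]
5. Canonical ring: [(14,5) (17,5) (17,12) (14,12)]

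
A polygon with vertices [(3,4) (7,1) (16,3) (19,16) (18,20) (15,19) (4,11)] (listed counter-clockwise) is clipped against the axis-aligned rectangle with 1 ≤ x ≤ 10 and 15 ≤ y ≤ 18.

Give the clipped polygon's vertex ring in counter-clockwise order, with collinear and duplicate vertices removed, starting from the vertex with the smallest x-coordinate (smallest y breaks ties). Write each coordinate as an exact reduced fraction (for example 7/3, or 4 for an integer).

1. After x ≥ 1: [(3,4) (7,1) (16,3) (19,16) (18,20) (15,19) (4,11)]
2. After x ≤ 10: [(3,4) (7,1) (10,5/3) (10,169/11) (4,11)]
3. After y ≥ 15: [(10,15) (10,169/11) (19/2,15)]
4. After y ≤ 18: [(10,15) (10,169/11) (19/2,15)]
5. Canonical ring: [(19/2,15) (10,15) (10,169/11)]

Clipped polygon: [(19/2,15) (10,15) (10,169/11)]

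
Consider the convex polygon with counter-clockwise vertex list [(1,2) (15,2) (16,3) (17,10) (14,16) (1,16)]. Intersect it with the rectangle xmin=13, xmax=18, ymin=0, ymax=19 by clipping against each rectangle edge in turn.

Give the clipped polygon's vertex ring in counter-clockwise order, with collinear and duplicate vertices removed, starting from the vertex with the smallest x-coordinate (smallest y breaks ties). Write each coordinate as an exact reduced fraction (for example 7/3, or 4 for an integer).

Clipped polygon: [(13,2) (15,2) (16,3) (17,10) (14,16) (13,16)]

1. After x ≥ 13: [(13,2) (15,2) (16,3) (17,10) (14,16) (13,16)]
2. After x ≤ 18: [(13,2) (15,2) (16,3) (17,10) (14,16) (13,16)]
3. After y ≥ 0: [(13,2) (15,2) (16,3) (17,10) (14,16) (13,16)]
4. After y ≤ 19: [(13,2) (15,2) (16,3) (17,10) (14,16) (13,16)]
5. Canonical ring: [(13,2) (15,2) (16,3) (17,10) (14,16) (13,16)]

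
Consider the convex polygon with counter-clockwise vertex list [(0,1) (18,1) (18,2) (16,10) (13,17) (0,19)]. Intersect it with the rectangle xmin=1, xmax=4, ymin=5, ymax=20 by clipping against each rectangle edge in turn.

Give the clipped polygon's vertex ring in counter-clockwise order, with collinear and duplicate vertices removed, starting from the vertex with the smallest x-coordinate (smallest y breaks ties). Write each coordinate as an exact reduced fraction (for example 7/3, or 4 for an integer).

1. After x ≥ 1: [(1,1) (18,1) (18,2) (16,10) (13,17) (1,245/13)]
2. After x ≤ 4: [(1,1) (4,1) (4,239/13) (1,245/13)]
3. After y ≥ 5: [(1,5) (4,5) (4,239/13) (1,245/13)]
4. After y ≤ 20: [(1,5) (4,5) (4,239/13) (1,245/13)]
5. Canonical ring: [(1,5) (4,5) (4,239/13) (1,245/13)]

Clipped polygon: [(1,5) (4,5) (4,239/13) (1,245/13)]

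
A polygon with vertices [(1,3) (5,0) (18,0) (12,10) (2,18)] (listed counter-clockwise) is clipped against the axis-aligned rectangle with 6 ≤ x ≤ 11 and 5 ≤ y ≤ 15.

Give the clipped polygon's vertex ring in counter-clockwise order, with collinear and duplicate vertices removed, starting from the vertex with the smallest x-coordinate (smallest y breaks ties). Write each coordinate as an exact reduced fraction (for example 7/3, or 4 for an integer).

Clipped polygon: [(6,5) (11,5) (11,54/5) (6,74/5)]

1. After x ≥ 6: [(6,0) (18,0) (12,10) (6,74/5)]
2. After x ≤ 11: [(6,0) (11,0) (11,54/5) (6,74/5)]
3. After y ≥ 5: [(6,5) (11,5) (11,54/5) (6,74/5)]
4. After y ≤ 15: [(6,5) (11,5) (11,54/5) (6,74/5)]
5. Canonical ring: [(6,5) (11,5) (11,54/5) (6,74/5)]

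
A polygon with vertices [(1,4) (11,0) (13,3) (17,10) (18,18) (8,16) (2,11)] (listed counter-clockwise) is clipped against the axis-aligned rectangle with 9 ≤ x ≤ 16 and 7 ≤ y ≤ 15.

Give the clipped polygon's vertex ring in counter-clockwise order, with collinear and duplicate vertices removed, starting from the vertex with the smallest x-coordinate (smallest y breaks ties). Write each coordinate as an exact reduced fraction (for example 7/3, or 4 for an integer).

1. After x ≥ 9: [(9,4/5) (11,0) (13,3) (17,10) (18,18) (9,81/5)]
2. After x ≤ 16: [(9,4/5) (11,0) (13,3) (16,33/4) (16,88/5) (9,81/5)]
3. After y ≥ 7: [(9,7) (107/7,7) (16,33/4) (16,88/5) (9,81/5)]
4. After y ≤ 15: [(9,15) (9,7) (107/7,7) (16,33/4) (16,15)]
5. Canonical ring: [(9,7) (107/7,7) (16,33/4) (16,15) (9,15)]

Clipped polygon: [(9,7) (107/7,7) (16,33/4) (16,15) (9,15)]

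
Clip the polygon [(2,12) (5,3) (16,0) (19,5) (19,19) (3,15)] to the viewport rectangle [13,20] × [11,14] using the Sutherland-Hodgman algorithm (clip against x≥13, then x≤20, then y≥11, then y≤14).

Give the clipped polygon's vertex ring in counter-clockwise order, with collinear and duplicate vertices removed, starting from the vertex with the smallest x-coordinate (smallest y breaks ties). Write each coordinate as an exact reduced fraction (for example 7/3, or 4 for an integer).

1. After x ≥ 13: [(13,9/11) (16,0) (19,5) (19,19) (13,35/2)]
2. After x ≤ 20: [(13,9/11) (16,0) (19,5) (19,19) (13,35/2)]
3. After y ≥ 11: [(13,11) (19,11) (19,19) (13,35/2)]
4. After y ≤ 14: [(13,14) (13,11) (19,11) (19,14)]
5. Canonical ring: [(13,11) (19,11) (19,14) (13,14)]

Clipped polygon: [(13,11) (19,11) (19,14) (13,14)]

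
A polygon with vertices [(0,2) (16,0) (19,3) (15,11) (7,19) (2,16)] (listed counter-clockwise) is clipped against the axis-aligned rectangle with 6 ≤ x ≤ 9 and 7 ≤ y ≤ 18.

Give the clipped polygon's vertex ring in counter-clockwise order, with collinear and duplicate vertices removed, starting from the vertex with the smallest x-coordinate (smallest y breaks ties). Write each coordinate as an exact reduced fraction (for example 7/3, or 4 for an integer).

Clipped polygon: [(6,7) (9,7) (9,17) (8,18) (6,18)]

1. After x ≥ 6: [(6,5/4) (16,0) (19,3) (15,11) (7,19) (6,92/5)]
2. After x ≤ 9: [(6,5/4) (9,7/8) (9,17) (7,19) (6,92/5)]
3. After y ≥ 7: [(6,7) (9,7) (9,17) (7,19) (6,92/5)]
4. After y ≤ 18: [(6,18) (6,7) (9,7) (9,17) (8,18)]
5. Canonical ring: [(6,7) (9,7) (9,17) (8,18) (6,18)]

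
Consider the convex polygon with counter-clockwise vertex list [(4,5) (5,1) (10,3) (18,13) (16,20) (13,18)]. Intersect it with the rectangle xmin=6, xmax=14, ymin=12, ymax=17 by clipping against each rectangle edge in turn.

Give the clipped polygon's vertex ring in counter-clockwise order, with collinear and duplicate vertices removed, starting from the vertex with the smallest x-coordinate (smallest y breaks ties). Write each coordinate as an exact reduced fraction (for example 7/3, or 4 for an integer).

Clipped polygon: [(115/13,12) (14,12) (14,17) (160/13,17)]

1. After x ≥ 6: [(6,71/9) (6,7/5) (10,3) (18,13) (16,20) (13,18)]
2. After x ≤ 14: [(6,71/9) (6,7/5) (10,3) (14,8) (14,56/3) (13,18)]
3. After y ≥ 12: [(115/13,12) (14,12) (14,56/3) (13,18)]
4. After y ≤ 17: [(160/13,17) (115/13,12) (14,12) (14,17)]
5. Canonical ring: [(115/13,12) (14,12) (14,17) (160/13,17)]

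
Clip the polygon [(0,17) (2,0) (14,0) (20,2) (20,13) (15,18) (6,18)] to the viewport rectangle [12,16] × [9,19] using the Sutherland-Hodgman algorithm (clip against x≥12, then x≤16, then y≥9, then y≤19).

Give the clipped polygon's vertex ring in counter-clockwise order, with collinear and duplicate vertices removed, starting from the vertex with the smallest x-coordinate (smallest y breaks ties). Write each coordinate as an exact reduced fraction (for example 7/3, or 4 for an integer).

Clipped polygon: [(12,9) (16,9) (16,17) (15,18) (12,18)]

1. After x ≥ 12: [(12,0) (14,0) (20,2) (20,13) (15,18) (12,18)]
2. After x ≤ 16: [(12,0) (14,0) (16,2/3) (16,17) (15,18) (12,18)]
3. After y ≥ 9: [(12,9) (16,9) (16,17) (15,18) (12,18)]
4. After y ≤ 19: [(12,9) (16,9) (16,17) (15,18) (12,18)]
5. Canonical ring: [(12,9) (16,9) (16,17) (15,18) (12,18)]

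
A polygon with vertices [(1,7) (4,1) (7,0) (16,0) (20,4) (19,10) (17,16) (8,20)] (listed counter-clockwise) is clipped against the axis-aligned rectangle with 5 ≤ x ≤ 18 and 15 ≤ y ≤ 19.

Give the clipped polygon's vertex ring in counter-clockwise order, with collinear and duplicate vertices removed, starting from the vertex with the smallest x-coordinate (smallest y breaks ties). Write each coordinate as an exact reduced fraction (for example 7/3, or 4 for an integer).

1. After x ≥ 5: [(5,101/7) (5,2/3) (7,0) (16,0) (20,4) (19,10) (17,16) (8,20)]
2. After x ≤ 18: [(5,101/7) (5,2/3) (7,0) (16,0) (18,2) (18,13) (17,16) (8,20)]
3. After y ≥ 15: [(69/13,15) (52/3,15) (17,16) (8,20)]
4. After y ≤ 19: [(97/13,19) (69/13,15) (52/3,15) (17,16) (41/4,19)]
5. Canonical ring: [(69/13,15) (52/3,15) (17,16) (41/4,19) (97/13,19)]

Clipped polygon: [(69/13,15) (52/3,15) (17,16) (41/4,19) (97/13,19)]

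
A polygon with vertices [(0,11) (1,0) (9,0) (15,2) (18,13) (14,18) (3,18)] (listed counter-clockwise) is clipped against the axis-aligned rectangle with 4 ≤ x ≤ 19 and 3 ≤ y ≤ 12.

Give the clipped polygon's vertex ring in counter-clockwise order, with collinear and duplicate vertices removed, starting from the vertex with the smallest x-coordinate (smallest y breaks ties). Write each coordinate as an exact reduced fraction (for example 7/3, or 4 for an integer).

Clipped polygon: [(4,3) (168/11,3) (195/11,12) (4,12)]

1. After x ≥ 4: [(4,0) (9,0) (15,2) (18,13) (14,18) (4,18)]
2. After x ≤ 19: [(4,0) (9,0) (15,2) (18,13) (14,18) (4,18)]
3. After y ≥ 3: [(4,3) (168/11,3) (18,13) (14,18) (4,18)]
4. After y ≤ 12: [(4,12) (4,3) (168/11,3) (195/11,12)]
5. Canonical ring: [(4,3) (168/11,3) (195/11,12) (4,12)]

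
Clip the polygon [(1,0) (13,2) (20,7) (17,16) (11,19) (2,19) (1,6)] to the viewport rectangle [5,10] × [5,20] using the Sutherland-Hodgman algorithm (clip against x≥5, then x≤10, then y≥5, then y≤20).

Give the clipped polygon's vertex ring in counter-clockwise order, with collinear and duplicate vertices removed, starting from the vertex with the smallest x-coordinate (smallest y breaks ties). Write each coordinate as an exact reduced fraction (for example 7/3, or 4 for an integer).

1. After x ≥ 5: [(5,2/3) (13,2) (20,7) (17,16) (11,19) (5,19)]
2. After x ≤ 10: [(5,2/3) (10,3/2) (10,19) (5,19)]
3. After y ≥ 5: [(5,5) (10,5) (10,19) (5,19)]
4. After y ≤ 20: [(5,5) (10,5) (10,19) (5,19)]
5. Canonical ring: [(5,5) (10,5) (10,19) (5,19)]

Clipped polygon: [(5,5) (10,5) (10,19) (5,19)]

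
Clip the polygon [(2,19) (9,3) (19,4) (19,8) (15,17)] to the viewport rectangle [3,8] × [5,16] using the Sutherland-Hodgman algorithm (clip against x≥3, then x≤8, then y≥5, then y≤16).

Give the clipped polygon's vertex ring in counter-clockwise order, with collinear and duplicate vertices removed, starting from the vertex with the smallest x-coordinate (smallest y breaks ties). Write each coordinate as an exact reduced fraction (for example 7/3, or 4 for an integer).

1. After x ≥ 3: [(3,245/13) (3,117/7) (9,3) (19,4) (19,8) (15,17)]
2. After x ≤ 8: [(8,235/13) (3,245/13) (3,117/7) (8,37/7)]
3. After y ≥ 5: [(8,235/13) (3,245/13) (3,117/7) (8,37/7)]
4. After y ≤ 16: [(8,16) (53/16,16) (8,37/7)]
5. Canonical ring: [(53/16,16) (8,37/7) (8,16)]

Clipped polygon: [(53/16,16) (8,37/7) (8,16)]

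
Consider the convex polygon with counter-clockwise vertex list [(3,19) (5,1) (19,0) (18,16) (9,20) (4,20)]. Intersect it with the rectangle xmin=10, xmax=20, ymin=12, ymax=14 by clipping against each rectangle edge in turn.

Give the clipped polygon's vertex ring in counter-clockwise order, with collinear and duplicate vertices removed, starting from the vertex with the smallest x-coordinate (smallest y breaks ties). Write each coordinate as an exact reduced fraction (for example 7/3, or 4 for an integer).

1. After x ≥ 10: [(10,9/14) (19,0) (18,16) (10,176/9)]
2. After x ≤ 20: [(10,9/14) (19,0) (18,16) (10,176/9)]
3. After y ≥ 12: [(10,12) (73/4,12) (18,16) (10,176/9)]
4. After y ≤ 14: [(10,14) (10,12) (73/4,12) (145/8,14)]
5. Canonical ring: [(10,12) (73/4,12) (145/8,14) (10,14)]

Clipped polygon: [(10,12) (73/4,12) (145/8,14) (10,14)]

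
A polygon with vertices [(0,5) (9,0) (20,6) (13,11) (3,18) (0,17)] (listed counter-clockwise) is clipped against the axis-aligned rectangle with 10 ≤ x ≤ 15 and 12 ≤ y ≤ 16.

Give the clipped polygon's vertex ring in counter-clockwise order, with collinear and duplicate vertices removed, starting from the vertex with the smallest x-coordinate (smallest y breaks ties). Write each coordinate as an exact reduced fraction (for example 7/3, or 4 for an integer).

1. After x ≥ 10: [(10,6/11) (20,6) (13,11) (10,131/10)]
2. After x ≤ 15: [(10,6/11) (15,36/11) (15,67/7) (13,11) (10,131/10)]
3. After y ≥ 12: [(10,12) (81/7,12) (10,131/10)]
4. After y ≤ 16: [(10,12) (81/7,12) (10,131/10)]
5. Canonical ring: [(10,12) (81/7,12) (10,131/10)]

Clipped polygon: [(10,12) (81/7,12) (10,131/10)]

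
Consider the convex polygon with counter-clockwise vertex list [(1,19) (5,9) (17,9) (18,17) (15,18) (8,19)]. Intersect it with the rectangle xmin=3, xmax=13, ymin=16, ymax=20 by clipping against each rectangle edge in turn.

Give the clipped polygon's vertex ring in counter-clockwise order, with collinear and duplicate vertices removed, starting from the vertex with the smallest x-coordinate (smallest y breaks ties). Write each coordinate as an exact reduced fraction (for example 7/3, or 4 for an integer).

Clipped polygon: [(3,16) (13,16) (13,128/7) (8,19) (3,19)]

1. After x ≥ 3: [(3,19) (3,14) (5,9) (17,9) (18,17) (15,18) (8,19)]
2. After x ≤ 13: [(3,19) (3,14) (5,9) (13,9) (13,128/7) (8,19)]
3. After y ≥ 16: [(3,19) (3,16) (13,16) (13,128/7) (8,19)]
4. After y ≤ 20: [(3,19) (3,16) (13,16) (13,128/7) (8,19)]
5. Canonical ring: [(3,16) (13,16) (13,128/7) (8,19) (3,19)]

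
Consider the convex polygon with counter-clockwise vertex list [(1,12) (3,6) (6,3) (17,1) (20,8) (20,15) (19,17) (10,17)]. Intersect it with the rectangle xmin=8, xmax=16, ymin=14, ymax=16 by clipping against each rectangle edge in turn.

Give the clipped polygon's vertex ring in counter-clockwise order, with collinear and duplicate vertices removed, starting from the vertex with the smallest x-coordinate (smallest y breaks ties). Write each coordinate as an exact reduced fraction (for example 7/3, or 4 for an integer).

Clipped polygon: [(8,14) (16,14) (16,16) (41/5,16) (8,143/9)]

1. After x ≥ 8: [(8,143/9) (8,29/11) (17,1) (20,8) (20,15) (19,17) (10,17)]
2. After x ≤ 16: [(8,143/9) (8,29/11) (16,13/11) (16,17) (10,17)]
3. After y ≥ 14: [(8,143/9) (8,14) (16,14) (16,17) (10,17)]
4. After y ≤ 16: [(41/5,16) (8,143/9) (8,14) (16,14) (16,16)]
5. Canonical ring: [(8,14) (16,14) (16,16) (41/5,16) (8,143/9)]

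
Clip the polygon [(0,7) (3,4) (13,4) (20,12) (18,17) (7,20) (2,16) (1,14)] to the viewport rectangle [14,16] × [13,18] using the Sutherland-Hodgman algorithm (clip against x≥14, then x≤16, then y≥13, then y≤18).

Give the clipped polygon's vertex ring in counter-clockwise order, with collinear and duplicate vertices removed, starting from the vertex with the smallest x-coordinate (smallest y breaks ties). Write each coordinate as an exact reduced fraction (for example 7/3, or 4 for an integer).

1. After x ≥ 14: [(14,36/7) (20,12) (18,17) (14,199/11)]
2. After x ≤ 16: [(14,36/7) (16,52/7) (16,193/11) (14,199/11)]
3. After y ≥ 13: [(14,13) (16,13) (16,193/11) (14,199/11)]
4. After y ≤ 18: [(14,18) (14,13) (16,13) (16,193/11) (43/3,18)]
5. Canonical ring: [(14,13) (16,13) (16,193/11) (43/3,18) (14,18)]

Clipped polygon: [(14,13) (16,13) (16,193/11) (43/3,18) (14,18)]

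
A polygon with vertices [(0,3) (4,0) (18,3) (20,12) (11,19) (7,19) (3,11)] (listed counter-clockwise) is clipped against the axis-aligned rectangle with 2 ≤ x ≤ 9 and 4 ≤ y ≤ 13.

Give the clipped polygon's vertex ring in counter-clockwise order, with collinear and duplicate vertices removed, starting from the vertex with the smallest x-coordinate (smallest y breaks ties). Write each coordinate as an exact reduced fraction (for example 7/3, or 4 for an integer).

Clipped polygon: [(2,4) (9,4) (9,13) (4,13) (3,11) (2,25/3)]

1. After x ≥ 2: [(2,25/3) (2,3/2) (4,0) (18,3) (20,12) (11,19) (7,19) (3,11)]
2. After x ≤ 9: [(2,25/3) (2,3/2) (4,0) (9,15/14) (9,19) (7,19) (3,11)]
3. After y ≥ 4: [(2,25/3) (2,4) (9,4) (9,19) (7,19) (3,11)]
4. After y ≤ 13: [(2,25/3) (2,4) (9,4) (9,13) (4,13) (3,11)]
5. Canonical ring: [(2,4) (9,4) (9,13) (4,13) (3,11) (2,25/3)]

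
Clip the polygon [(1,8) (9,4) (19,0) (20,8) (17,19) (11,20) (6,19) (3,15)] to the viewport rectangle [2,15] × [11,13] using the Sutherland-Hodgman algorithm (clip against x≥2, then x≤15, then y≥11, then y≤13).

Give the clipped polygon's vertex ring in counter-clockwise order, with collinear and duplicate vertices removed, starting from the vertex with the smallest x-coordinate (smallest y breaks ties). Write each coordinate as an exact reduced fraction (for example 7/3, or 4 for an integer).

1. After x ≥ 2: [(2,23/2) (2,15/2) (9,4) (19,0) (20,8) (17,19) (11,20) (6,19) (3,15)]
2. After x ≤ 15: [(2,23/2) (2,15/2) (9,4) (15,8/5) (15,58/3) (11,20) (6,19) (3,15)]
3. After y ≥ 11: [(2,23/2) (2,11) (15,11) (15,58/3) (11,20) (6,19) (3,15)]
4. After y ≤ 13: [(17/7,13) (2,23/2) (2,11) (15,11) (15,13)]
5. Canonical ring: [(2,11) (15,11) (15,13) (17/7,13) (2,23/2)]

Clipped polygon: [(2,11) (15,11) (15,13) (17/7,13) (2,23/2)]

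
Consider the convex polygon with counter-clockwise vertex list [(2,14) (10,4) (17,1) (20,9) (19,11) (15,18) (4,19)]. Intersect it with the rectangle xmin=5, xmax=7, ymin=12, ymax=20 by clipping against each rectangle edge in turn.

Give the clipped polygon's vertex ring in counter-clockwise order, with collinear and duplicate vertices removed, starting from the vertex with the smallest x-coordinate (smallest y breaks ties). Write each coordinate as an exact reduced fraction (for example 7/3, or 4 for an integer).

1. After x ≥ 5: [(5,41/4) (10,4) (17,1) (20,9) (19,11) (15,18) (5,208/11)]
2. After x ≤ 7: [(5,41/4) (7,31/4) (7,206/11) (5,208/11)]
3. After y ≥ 12: [(5,12) (7,12) (7,206/11) (5,208/11)]
4. After y ≤ 20: [(5,12) (7,12) (7,206/11) (5,208/11)]
5. Canonical ring: [(5,12) (7,12) (7,206/11) (5,208/11)]

Clipped polygon: [(5,12) (7,12) (7,206/11) (5,208/11)]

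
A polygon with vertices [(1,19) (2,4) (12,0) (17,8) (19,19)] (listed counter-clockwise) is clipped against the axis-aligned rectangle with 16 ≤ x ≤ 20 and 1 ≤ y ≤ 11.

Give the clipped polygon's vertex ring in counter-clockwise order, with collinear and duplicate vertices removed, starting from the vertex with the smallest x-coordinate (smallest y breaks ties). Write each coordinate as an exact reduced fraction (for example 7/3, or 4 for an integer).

1. After x ≥ 16: [(16,19) (16,32/5) (17,8) (19,19)]
2. After x ≤ 20: [(16,19) (16,32/5) (17,8) (19,19)]
3. After y ≥ 1: [(16,19) (16,32/5) (17,8) (19,19)]
4. After y ≤ 11: [(16,11) (16,32/5) (17,8) (193/11,11)]
5. Canonical ring: [(16,32/5) (17,8) (193/11,11) (16,11)]

Clipped polygon: [(16,32/5) (17,8) (193/11,11) (16,11)]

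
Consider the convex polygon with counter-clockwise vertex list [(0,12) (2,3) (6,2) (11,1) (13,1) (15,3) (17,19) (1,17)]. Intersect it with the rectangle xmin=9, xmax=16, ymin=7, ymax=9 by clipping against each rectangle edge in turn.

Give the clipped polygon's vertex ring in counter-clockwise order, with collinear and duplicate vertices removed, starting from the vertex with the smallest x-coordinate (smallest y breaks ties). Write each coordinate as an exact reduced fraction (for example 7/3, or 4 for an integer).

1. After x ≥ 9: [(9,7/5) (11,1) (13,1) (15,3) (17,19) (9,18)]
2. After x ≤ 16: [(9,7/5) (11,1) (13,1) (15,3) (16,11) (16,151/8) (9,18)]
3. After y ≥ 7: [(9,7) (31/2,7) (16,11) (16,151/8) (9,18)]
4. After y ≤ 9: [(9,9) (9,7) (31/2,7) (63/4,9)]
5. Canonical ring: [(9,7) (31/2,7) (63/4,9) (9,9)]

Clipped polygon: [(9,7) (31/2,7) (63/4,9) (9,9)]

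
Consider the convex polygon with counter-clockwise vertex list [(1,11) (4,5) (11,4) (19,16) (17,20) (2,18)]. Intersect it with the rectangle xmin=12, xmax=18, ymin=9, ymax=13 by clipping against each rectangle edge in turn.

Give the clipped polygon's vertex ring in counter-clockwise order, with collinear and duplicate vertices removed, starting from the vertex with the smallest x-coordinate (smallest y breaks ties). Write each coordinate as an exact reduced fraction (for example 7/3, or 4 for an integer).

1. After x ≥ 12: [(12,11/2) (19,16) (17,20) (12,58/3)]
2. After x ≤ 18: [(12,11/2) (18,29/2) (18,18) (17,20) (12,58/3)]
3. After y ≥ 9: [(12,9) (43/3,9) (18,29/2) (18,18) (17,20) (12,58/3)]
4. After y ≤ 13: [(12,13) (12,9) (43/3,9) (17,13)]
5. Canonical ring: [(12,9) (43/3,9) (17,13) (12,13)]

Clipped polygon: [(12,9) (43/3,9) (17,13) (12,13)]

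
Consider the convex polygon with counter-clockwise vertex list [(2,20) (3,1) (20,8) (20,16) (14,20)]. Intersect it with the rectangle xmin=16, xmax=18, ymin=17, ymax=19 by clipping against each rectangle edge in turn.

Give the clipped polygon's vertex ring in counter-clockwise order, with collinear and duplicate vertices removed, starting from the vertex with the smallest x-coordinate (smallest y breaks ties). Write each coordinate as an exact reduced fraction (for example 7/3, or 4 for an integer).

Clipped polygon: [(16,17) (18,17) (18,52/3) (16,56/3)]

1. After x ≥ 16: [(16,108/17) (20,8) (20,16) (16,56/3)]
2. After x ≤ 18: [(16,108/17) (18,122/17) (18,52/3) (16,56/3)]
3. After y ≥ 17: [(16,17) (18,17) (18,52/3) (16,56/3)]
4. After y ≤ 19: [(16,17) (18,17) (18,52/3) (16,56/3)]
5. Canonical ring: [(16,17) (18,17) (18,52/3) (16,56/3)]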